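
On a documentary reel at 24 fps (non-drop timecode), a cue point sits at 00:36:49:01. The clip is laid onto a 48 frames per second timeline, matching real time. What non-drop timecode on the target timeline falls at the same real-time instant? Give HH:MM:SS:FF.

00:36:49:02

Source frame index: (0×3600 + 36×60 + 49) × 24 + 1 = 53017.
Real time: 53017 / (24) = 53017/24 s.
Target frame: (53017/24) × (48) = 106034.
At 48 labels/s: frame 106034 → 00:36:49:02.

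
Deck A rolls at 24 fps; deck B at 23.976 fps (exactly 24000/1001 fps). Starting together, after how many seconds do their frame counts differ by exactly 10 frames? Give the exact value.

The gap grows by |24000/1001 − 24| = 24/1001 frames per second.
Time for a 10-frame gap: 10 ÷ (24/1001) = 5005/12 s.

5005/12 seconds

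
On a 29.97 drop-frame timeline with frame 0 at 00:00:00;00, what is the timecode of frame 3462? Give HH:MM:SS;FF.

00:01:55;14

Ten DF minutes hold 17982 frames, so frame 3462 lies in block 0 (frames 0–17981) with 3462 frames into that block.
The block's first minute is 1800 frames and the rest 1798 each; 3462 frames reaches minute 1, so 0 × 18 + 1 × 2 = 2 labels have been skipped so far.
Adding those back, label number 3462 + 2 = 3464 at 30 labels/s is 115 s + 14 f = 0 h 1 min 55 s frame 14, i.e. 00:01:55;14.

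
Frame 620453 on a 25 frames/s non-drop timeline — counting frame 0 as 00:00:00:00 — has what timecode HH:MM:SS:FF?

620453 ÷ 25 = 24818 full seconds, remainder 3 frames.
24818 s = 6 h 53 min 38 s.
Timecode: 06:53:38:03.

06:53:38:03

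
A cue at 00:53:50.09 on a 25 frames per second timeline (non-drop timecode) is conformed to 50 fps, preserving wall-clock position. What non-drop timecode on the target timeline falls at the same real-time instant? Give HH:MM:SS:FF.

Source frame index: (0×3600 + 53×60 + 50) × 25 + 9 = 80759.
Real time: 80759 / (25) = 80759/25 s.
Target frame: (80759/25) × (50) = 161518.
At 50 labels/s: frame 161518 → 00:53:50:18.

00:53:50:18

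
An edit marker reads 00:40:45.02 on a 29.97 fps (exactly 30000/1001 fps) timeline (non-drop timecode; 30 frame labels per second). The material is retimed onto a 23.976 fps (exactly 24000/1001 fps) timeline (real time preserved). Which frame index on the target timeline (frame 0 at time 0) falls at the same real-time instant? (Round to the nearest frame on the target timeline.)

frame 58682

Source frame index: (0×3600 + 40×60 + 45) × 30 + 2 = 73352.
Real time: 73352 / (30000/1001) = 9178169/3750 s.
Target frame: (9178169/3750) × (24000/1001) = 293408/5 ≈ 58681.600 → 58682.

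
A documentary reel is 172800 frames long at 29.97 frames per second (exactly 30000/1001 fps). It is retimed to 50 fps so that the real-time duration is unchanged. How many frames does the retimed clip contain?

288288 frames

Target frames = source frames × (target rate / source rate) = 172800 × (50)/(30000/1001) = 172800 × 1001/600 = 288288.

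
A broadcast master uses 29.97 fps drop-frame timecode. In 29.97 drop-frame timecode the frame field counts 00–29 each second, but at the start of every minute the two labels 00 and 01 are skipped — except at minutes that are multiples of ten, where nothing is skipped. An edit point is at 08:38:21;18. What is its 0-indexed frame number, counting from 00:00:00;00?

932114

Complete 10-minute blocks: 51, each 17982 frames → 917082.
Remaining 8 whole minutes in the current block: 1800 + 7 × 1798 = 14386 frames.
Within the current minute: 21 × 30 + 18 − 2 = 646 (labels ;00/;01 skipped at this minute). Total = 917082 + 14386 + 646 = 932114.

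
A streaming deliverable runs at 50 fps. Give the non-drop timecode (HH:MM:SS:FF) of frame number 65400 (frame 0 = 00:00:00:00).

65400 ÷ 50 = 1308 full seconds, remainder 0 frames.
1308 s = 0 h 21 min 48 s.
Timecode: 00:21:48:00.

00:21:48:00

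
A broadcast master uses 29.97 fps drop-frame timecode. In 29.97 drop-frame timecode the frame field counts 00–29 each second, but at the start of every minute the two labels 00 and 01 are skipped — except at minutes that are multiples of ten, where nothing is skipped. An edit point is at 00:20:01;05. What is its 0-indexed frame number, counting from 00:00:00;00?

35999

As if non-drop at 30 labels/s: (0 × 3600 + 20 × 60 + 1) × 30 + 5 = 36035.
Minute boundaries passed: 20; those not divisible by 10: 20 − 2 = 18; dropped labels = 2 × 18 = 36.
Actual frame index = 36035 − 36 = 35999.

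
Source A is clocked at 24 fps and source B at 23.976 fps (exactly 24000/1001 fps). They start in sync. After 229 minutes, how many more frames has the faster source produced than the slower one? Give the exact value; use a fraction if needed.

329760/1001 frames

229 min = 13740 s.
A emits 24 × 13740 = 329760 frames; B emits 24000/1001 × 13740 = 329760000/1001.
Difference = 329760/1001 frames (≈ 329.4306); B is behind A.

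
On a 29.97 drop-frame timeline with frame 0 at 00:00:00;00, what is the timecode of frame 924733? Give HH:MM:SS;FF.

Ten DF minutes hold 17982 frames, so frame 924733 lies in block 51 (frames 917082–935063) with 7651 frames into that block.
The block's first minute is 1800 frames and the rest 1798 each; 7651 frames reaches minute 4, so 51 × 18 + 4 × 2 = 926 labels have been skipped so far.
Adding those back, label number 924733 + 926 = 925659 at 30 labels/s is 30855 s + 9 f = 8 h 34 min 15 s frame 9, i.e. 08:34:15;09.

08:34:15;09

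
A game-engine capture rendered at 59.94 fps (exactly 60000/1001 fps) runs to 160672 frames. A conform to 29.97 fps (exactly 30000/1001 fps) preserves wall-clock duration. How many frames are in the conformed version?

Target frames = source frames × (target rate / source rate) = 160672 × (30000/1001)/(60000/1001) = 160672 × 1/2 = 80336.

80336 frames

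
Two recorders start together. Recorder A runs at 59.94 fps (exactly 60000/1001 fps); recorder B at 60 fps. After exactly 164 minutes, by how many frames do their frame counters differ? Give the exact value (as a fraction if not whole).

164 min = 9840 s.
A emits 60000/1001 × 9840 = 590400000/1001 frames; B emits 60 × 9840 = 590400.
Difference = 590400/1001 frames (≈ 589.8102); B is ahead of A.

590400/1001 frames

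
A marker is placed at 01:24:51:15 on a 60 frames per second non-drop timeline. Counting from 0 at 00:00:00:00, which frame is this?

frame 305475

Total seconds to the label: (1 × 3600 + 24 × 60 + 51) = 5091.
Frame index = 5091 × 60 + 15 = 305475.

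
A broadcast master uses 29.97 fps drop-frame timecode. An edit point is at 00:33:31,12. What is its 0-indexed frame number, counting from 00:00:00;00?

Complete 10-minute blocks: 3, each 17982 frames → 53946.
Remaining 3 whole minutes in the current block: 1800 + 2 × 1798 = 5396 frames.
Within the current minute: 31 × 30 + 12 − 2 = 940 (labels ;00/;01 skipped at this minute). Total = 53946 + 5396 + 940 = 60282.

60282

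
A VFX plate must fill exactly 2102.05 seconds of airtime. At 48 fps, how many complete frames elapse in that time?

Frames = 2102.05 × 48 = 504492/5 ≈ 100898.4000.
Complete frames: 100898.

100898 frames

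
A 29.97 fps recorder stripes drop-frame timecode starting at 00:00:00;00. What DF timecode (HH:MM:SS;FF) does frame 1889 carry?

Each 10-minute DF block holds 10 × 60 × 30 − 9 × 2 = 17982 frames. 1889 ÷ 17982 → 0 full blocks, remainder 1889.
Within the partial block the first minute is 1800 frames and each further minute 1798, so 1 further minute boundary passed. Total skipped labels = 18 × 0 + 2 × 1 = 2.
Non-drop label index = 1889 + 2 = 1891; at 30 labels/s that is 00:01:03:01, i.e. DF 00:01:03;01.

00:01:03;01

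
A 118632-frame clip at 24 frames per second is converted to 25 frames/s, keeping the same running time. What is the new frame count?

Target frames = source frames × (target rate / source rate) = 118632 × (25)/(24) = 118632 × 25/24 = 123575.

123575 frames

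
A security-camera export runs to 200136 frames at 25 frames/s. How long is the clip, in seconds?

8005.44 seconds

Running time = 200136 / (25) = 8005.44 s.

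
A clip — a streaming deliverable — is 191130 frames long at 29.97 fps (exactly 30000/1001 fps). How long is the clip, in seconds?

6377.371 seconds

Running time = 191130 / (30000/1001) = 6377.371 s.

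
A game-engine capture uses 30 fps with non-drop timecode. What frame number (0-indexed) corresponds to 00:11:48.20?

Total seconds to the label: (0 × 3600 + 11 × 60 + 48) = 708.
Frame index = 708 × 30 + 20 = 21260.

frame 21260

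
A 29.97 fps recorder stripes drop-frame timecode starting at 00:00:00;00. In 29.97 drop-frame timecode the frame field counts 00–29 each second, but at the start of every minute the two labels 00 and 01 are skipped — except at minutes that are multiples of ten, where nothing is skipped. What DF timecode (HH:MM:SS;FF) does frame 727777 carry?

06:44:43;15

Each 10-minute DF block holds 10 × 60 × 30 − 9 × 2 = 17982 frames. 727777 ÷ 17982 → 40 full blocks, remainder 8497.
Within the partial block the first minute is 1800 frames and each further minute 1798, so 4 further minute boundaries passed. Total skipped labels = 18 × 40 + 2 × 4 = 728.
Non-drop label index = 727777 + 728 = 728505; at 30 labels/s that is 06:44:43:15, i.e. DF 06:44:43;15.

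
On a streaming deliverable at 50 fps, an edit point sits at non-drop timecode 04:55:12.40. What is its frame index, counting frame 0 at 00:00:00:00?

frame 885640

Total seconds to the label: (4 × 3600 + 55 × 60 + 12) = 17712.
Frame index = 17712 × 50 + 40 = 885640.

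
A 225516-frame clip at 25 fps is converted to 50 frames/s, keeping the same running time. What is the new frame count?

451032 frames

Frames at target rate = 225516 × (50) / (25) = 451032.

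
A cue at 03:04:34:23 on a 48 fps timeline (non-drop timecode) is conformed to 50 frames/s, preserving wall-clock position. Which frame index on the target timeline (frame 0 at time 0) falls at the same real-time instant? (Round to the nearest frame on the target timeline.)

Source frame index: (3×3600 + 4×60 + 34) × 48 + 23 = 531575.
Real time: 531575 / (48) = 531575/48 s.
Target frame: (531575/48) × (50) = 13289375/24 ≈ 553723.958 → 553724.

frame 553724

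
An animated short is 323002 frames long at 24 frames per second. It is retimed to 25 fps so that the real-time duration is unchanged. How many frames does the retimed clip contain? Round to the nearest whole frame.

Frames at target rate = 323002 × (25) / (24) = 4037525/12 ≈ 336460.417.
Nearest whole frame: 336460.

336460 frames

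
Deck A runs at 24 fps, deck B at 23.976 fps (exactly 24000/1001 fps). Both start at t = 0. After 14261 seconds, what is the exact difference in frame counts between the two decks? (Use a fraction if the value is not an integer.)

A emits 24 × 14261 = 342264 frames; B emits 24000/1001 × 14261 = 26328000/77.
Difference = 26328/77 frames (≈ 341.9221); B is behind A.

26328/77 frames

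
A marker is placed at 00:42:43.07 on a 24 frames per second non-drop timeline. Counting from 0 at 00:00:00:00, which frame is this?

Total seconds to the label: (0 × 3600 + 42 × 60 + 43) = 2563.
Frame index = 2563 × 24 + 7 = 61519.

61519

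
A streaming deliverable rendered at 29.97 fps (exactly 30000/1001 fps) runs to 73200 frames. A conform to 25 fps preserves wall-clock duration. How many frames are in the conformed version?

61061 frames

Target frames = source frames × (target rate / source rate) = 73200 × (25)/(30000/1001) = 73200 × 1001/1200 = 61061.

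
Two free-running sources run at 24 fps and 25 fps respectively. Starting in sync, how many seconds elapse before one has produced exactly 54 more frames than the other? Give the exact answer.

The gap grows by |25 − 24| = 1 frame per second.
Time for a 54-frame gap: 54 ÷ (1) = 54 s.

54 seconds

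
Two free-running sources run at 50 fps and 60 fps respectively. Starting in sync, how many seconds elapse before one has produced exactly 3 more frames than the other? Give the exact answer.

0.3 seconds

The gap grows by |60 − 50| = 10 frames per second.
Time for a 3-frame gap: 3 ÷ (10) = 0.3 s.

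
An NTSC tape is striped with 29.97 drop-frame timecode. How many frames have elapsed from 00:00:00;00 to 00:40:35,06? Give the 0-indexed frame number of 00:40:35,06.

As if non-drop at 30 labels/s: (0 × 3600 + 40 × 60 + 35) × 30 + 6 = 73056.
Minute boundaries passed: 40; those not divisible by 10: 40 − 4 = 36; dropped labels = 2 × 36 = 72.
Actual frame index = 73056 − 72 = 72984.

72984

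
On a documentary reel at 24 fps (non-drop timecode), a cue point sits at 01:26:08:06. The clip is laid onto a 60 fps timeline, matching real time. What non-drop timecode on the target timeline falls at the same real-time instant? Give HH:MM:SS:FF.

Source frame index: (1×3600 + 26×60 + 8) × 24 + 6 = 124038.
Real time: 124038 / (24) = 20673/4 s.
Target frame: (20673/4) × (60) = 310095.
At 60 labels/s: frame 310095 → 01:26:08:15.

01:26:08:15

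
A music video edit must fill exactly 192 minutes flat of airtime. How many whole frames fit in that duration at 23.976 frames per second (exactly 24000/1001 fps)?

192 min = 11520 s.
Frames = 11520 × 24000/1001 = 276480000/1001 ≈ 276203.7962.
Complete frames: 276203.

276203 frames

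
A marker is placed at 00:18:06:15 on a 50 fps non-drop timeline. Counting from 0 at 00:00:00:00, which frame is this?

frame 54315

Total seconds to the label: (0 × 3600 + 18 × 60 + 6) = 1086.
Frame index = 1086 × 50 + 15 = 54315.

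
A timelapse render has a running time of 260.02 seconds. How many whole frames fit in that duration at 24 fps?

6240 frames

Frames = 260.02 × 24 = 156012/25 ≈ 6240.4800.
Complete frames: 6240.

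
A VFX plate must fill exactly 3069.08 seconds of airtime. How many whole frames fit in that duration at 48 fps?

Frames = 3069.08 × 48 = 3682896/25 ≈ 147315.8400.
Complete frames: 147315.

147315 frames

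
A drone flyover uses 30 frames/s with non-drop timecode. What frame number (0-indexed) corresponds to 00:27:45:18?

frame 49968

Total seconds to the label: (0 × 3600 + 27 × 60 + 45) = 1665.
Frame index = 1665 × 30 + 18 = 49968.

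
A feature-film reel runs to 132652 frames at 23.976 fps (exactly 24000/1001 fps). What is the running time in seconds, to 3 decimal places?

Running time = 132652 × 1001/24000 = 33196163/6000 s ≈ 5532.694 s.

5532.694 seconds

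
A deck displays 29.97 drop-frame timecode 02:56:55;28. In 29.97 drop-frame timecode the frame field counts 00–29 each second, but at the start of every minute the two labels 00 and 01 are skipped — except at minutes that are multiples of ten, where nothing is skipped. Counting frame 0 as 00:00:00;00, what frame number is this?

Complete 10-minute blocks: 17, each 17982 frames → 305694.
Remaining 6 whole minutes in the current block: 1800 + 5 × 1798 = 10790 frames.
Within the current minute: 55 × 30 + 28 − 2 = 1676 (labels ;00/;01 skipped at this minute). Total = 305694 + 10790 + 1676 = 318160.

318160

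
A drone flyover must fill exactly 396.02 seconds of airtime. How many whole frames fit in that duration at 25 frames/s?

9900 frames

Frames = 396.02 × 25 = 19801/2 ≈ 9900.5000.
Complete frames: 9900.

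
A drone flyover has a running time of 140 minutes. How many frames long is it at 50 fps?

420000 frames

140 min = 8400 s.
Frames = 8400 × 50 = 420000.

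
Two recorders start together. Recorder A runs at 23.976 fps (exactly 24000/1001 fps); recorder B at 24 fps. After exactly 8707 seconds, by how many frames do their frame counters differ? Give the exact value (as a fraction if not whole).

208968/1001 frames

A emits 24000/1001 × 8707 = 208968000/1001 frames; B emits 24 × 8707 = 208968.
Difference = 208968/1001 frames (≈ 208.7592); B is ahead of A.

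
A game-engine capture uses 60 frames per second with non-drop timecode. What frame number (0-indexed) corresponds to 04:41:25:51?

Total seconds to the label: (4 × 3600 + 41 × 60 + 25) = 16885.
Frame index = 16885 × 60 + 51 = 1013151.

1013151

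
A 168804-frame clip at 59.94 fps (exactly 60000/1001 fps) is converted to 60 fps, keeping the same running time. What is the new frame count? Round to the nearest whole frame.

168973 frames

Frames at target rate = 168804 × (60) / (60000/1001) = 42243201/250 ≈ 168972.804.
Nearest whole frame: 168973.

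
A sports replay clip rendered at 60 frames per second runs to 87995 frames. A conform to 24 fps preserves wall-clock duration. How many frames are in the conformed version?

Target frames = source frames × (target rate / source rate) = 87995 × (24)/(60) = 87995 × 2/5 = 35198.

35198 frames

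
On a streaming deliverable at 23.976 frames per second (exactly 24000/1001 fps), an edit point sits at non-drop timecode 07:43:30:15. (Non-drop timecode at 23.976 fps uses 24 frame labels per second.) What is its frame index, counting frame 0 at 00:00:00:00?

Total seconds to the label: (7 × 3600 + 43 × 60 + 30) = 27810.
Frame index = 27810 × 24 + 15 = 667455.

667455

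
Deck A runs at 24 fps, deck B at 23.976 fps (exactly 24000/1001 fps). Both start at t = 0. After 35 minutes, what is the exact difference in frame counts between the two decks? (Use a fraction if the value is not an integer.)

35 min = 2100 s.
A emits 24 × 2100 = 50400 frames; B emits 24000/1001 × 2100 = 7200000/143.
Difference = 7200/143 frames (≈ 50.3497); B is behind A.

7200/143 frames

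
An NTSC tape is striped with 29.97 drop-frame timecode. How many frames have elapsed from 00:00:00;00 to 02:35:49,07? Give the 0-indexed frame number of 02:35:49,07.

As if non-drop at 30 labels/s: (2 × 3600 + 35 × 60 + 49) × 30 + 7 = 280477.
Minute boundaries passed: 155; those not divisible by 10: 155 − 15 = 140; dropped labels = 2 × 140 = 280.
Actual frame index = 280477 − 280 = 280197.

280197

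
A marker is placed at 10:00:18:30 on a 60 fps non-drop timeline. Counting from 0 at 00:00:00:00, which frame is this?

frame 2161110

Total seconds to the label: (10 × 3600 + 0 × 60 + 18) = 36018.
Frame index = 36018 × 60 + 30 = 2161110.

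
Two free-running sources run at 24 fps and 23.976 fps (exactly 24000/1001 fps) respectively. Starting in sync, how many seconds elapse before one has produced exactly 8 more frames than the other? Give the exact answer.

The gap grows by |24000/1001 − 24| = 24/1001 frames per second.
Time for a 8-frame gap: 8 ÷ (24/1001) = 1001/3 s.

1001/3 seconds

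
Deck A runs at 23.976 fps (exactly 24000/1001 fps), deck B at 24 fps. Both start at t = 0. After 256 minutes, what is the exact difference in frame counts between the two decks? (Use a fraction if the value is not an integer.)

256 min = 15360 s.
A emits 24000/1001 × 15360 = 368640000/1001 frames; B emits 24 × 15360 = 368640.
Difference = 368640/1001 frames (≈ 368.2717); B is ahead of A.

368640/1001 frames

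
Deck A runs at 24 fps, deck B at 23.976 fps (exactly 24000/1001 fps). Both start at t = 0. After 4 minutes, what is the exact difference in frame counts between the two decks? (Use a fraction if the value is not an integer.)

4 min = 240 s.
A emits 24 × 240 = 5760 frames; B emits 24000/1001 × 240 = 5760000/1001.
Difference = 5760/1001 frames (≈ 5.7542); B is behind A.

5760/1001 frames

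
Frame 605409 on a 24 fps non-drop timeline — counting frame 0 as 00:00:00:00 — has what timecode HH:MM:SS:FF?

605409 ÷ 24 = 25225 full seconds, remainder 9 frames.
25225 s = 7 h 0 min 25 s.
Timecode: 07:00:25:09.

07:00:25:09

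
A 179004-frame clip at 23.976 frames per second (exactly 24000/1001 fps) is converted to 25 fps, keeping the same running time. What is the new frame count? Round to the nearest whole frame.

186649 frames

Frames at target rate = 179004 × (25) / (24000/1001) = 14931917/80 ≈ 186648.962.
Nearest whole frame: 186649.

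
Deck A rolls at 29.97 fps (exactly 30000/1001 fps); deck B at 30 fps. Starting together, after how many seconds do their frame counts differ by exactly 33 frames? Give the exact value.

1101.1 seconds

The gap grows by |30 − 30000/1001| = 30/1001 frames per second.
Time for a 33-frame gap: 33 ÷ (30/1001) = 1101.1 s.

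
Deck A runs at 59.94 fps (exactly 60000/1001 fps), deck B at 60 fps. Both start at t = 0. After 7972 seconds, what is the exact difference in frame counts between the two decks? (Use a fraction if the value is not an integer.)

478320/1001 frames

A emits 60000/1001 × 7972 = 478320000/1001 frames; B emits 60 × 7972 = 478320.
Difference = 478320/1001 frames (≈ 477.8422); B is ahead of A.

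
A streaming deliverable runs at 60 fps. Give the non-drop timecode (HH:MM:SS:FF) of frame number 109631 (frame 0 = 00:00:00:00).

109631 ÷ 60 = 1827 full seconds, remainder 11 frames.
1827 s = 0 h 30 min 27 s.
Timecode: 00:30:27:11.

00:30:27:11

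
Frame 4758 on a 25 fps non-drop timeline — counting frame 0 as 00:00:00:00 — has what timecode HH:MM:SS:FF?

00:03:10:08

4758 ÷ 25 = 190 full seconds, remainder 8 frames.
190 s = 0 h 3 min 10 s.
Timecode: 00:03:10:08.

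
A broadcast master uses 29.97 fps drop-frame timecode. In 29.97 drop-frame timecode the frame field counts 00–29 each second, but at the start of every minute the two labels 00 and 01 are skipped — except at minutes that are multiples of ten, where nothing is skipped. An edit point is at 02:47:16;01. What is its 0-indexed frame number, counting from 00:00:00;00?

Complete 10-minute blocks: 16, each 17982 frames → 287712.
Remaining 7 whole minutes in the current block: 1800 + 6 × 1798 = 12588 frames.
Within the current minute: 16 × 30 + 1 − 2 = 479 (labels ;00/;01 skipped at this minute). Total = 287712 + 12588 + 479 = 300779.

300779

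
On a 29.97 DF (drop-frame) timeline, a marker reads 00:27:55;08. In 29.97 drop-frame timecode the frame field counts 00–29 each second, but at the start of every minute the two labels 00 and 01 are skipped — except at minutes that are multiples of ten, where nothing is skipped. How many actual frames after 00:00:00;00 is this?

50208

As if non-drop at 30 labels/s: (0 × 3600 + 27 × 60 + 55) × 30 + 8 = 50258.
Minute boundaries passed: 27; those not divisible by 10: 27 − 2 = 25; dropped labels = 2 × 25 = 50.
Actual frame index = 50258 − 50 = 50208.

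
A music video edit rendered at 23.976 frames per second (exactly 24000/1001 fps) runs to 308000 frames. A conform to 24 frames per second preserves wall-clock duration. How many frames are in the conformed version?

Target frames = source frames × (target rate / source rate) = 308000 × (24)/(24000/1001) = 308000 × 1001/1000 = 308308.

308308 frames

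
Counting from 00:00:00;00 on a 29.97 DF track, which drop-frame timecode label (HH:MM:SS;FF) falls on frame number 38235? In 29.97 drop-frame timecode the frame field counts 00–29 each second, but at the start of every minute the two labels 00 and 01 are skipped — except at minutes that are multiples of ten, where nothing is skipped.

00:21:15;23

Each 10-minute DF block holds 10 × 60 × 30 − 9 × 2 = 17982 frames. 38235 ÷ 17982 → 2 full blocks, remainder 2271.
Within the partial block the first minute is 1800 frames and each further minute 1798, so 1 further minute boundary passed. Total skipped labels = 18 × 2 + 2 × 1 = 38.
Non-drop label index = 38235 + 38 = 38273; at 30 labels/s that is 00:21:15:23, i.e. DF 00:21:15;23.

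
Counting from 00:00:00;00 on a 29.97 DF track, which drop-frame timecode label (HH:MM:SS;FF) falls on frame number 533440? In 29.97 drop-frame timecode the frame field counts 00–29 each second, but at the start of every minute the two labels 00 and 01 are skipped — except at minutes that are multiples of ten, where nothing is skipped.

04:56:39;04

Each 10-minute DF block holds 10 × 60 × 30 − 9 × 2 = 17982 frames. 533440 ÷ 17982 → 29 full blocks, remainder 11962.
Within the partial block the first minute is 1800 frames and each further minute 1798, so 6 further minute boundaries passed. Total skipped labels = 18 × 29 + 2 × 6 = 534.
Non-drop label index = 533440 + 534 = 533974; at 30 labels/s that is 04:56:39:04, i.e. DF 04:56:39;04.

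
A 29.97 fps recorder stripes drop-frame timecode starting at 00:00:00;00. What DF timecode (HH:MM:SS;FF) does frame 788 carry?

00:00:26;08

Ten DF minutes hold 17982 frames, so frame 788 lies in block 0 (frames 0–17981) with 788 frames into that block.
The block's first minute is 1800 frames and the rest 1798 each; 788 frames reaches minute 0, so 0 × 18 + 0 × 2 = 0 labels have been skipped so far.
Adding those back, label number 788 + 0 = 788 at 30 labels/s is 26 s + 8 f = 0 h 0 min 26 s frame 8, i.e. 00:00:26;08.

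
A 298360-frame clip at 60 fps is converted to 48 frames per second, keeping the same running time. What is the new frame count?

Target frames = source frames × (target rate / source rate) = 298360 × (48)/(60) = 298360 × 4/5 = 238688.

238688 frames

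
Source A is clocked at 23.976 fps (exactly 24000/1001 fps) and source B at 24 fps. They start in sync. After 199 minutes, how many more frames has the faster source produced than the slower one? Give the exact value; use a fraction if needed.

286560/1001 frames

199 min = 11940 s.
A emits 24000/1001 × 11940 = 286560000/1001 frames; B emits 24 × 11940 = 286560.
Difference = 286560/1001 frames (≈ 286.2737); B is ahead of A.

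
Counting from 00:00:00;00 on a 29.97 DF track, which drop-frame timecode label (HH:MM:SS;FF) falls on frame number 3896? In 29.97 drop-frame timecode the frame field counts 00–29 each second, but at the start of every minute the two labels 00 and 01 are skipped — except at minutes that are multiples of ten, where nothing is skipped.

00:02:10;00

Ten DF minutes hold 17982 frames, so frame 3896 lies in block 0 (frames 0–17981) with 3896 frames into that block.
The block's first minute is 1800 frames and the rest 1798 each; 3896 frames reaches minute 2, so 0 × 18 + 2 × 2 = 4 labels have been skipped so far.
Adding those back, label number 3896 + 4 = 3900 at 30 labels/s is 130 s + 0 f = 0 h 2 min 10 s frame 0, i.e. 00:02:10;00.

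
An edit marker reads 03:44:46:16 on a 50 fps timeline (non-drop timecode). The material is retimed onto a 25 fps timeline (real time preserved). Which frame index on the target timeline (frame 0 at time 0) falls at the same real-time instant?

Source frame index: (3×3600 + 44×60 + 46) × 50 + 16 = 674316.
Real time: 674316 / (50) = 337158/25 s.
Target frame: (337158/25) × (25) = 337158.

frame 337158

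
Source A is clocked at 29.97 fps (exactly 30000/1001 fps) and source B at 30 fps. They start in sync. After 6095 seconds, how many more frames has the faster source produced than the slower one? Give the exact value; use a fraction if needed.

182850/1001 frames

A emits 30000/1001 × 6095 = 182850000/1001 frames; B emits 30 × 6095 = 182850.
Difference = 182850/1001 frames (≈ 182.6673); B is ahead of A.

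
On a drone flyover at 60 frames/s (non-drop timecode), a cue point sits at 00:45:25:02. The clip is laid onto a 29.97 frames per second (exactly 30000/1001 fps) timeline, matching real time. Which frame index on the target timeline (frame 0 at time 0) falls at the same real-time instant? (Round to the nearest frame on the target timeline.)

Source frame index: (0×3600 + 45×60 + 25) × 60 + 2 = 163502.
Real time: 163502 / (60) = 81751/30 s.
Target frame: (81751/30) × (30000/1001) = 81751000/1001 ≈ 81669.331 → 81669.

frame 81669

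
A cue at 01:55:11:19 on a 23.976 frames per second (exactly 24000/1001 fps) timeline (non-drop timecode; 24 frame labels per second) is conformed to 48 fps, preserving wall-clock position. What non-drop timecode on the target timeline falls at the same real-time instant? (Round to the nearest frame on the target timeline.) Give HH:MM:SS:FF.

Source frame index: (1×3600 + 55×60 + 11) × 24 + 19 = 165883.
Real time: 165883 / (24000/1001) = 166048883/24000 s.
Target frame: (166048883/24000) × (48) = 166048883/500 ≈ 332097.766 → 332098.
At 48 labels/s: frame 332098 → 01:55:18:34.

01:55:18:34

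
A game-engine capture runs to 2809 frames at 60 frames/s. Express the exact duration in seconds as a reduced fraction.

Running time = 2809 ÷ (60) = 2809 × 1/60 = 2809/60 s.

2809/60 seconds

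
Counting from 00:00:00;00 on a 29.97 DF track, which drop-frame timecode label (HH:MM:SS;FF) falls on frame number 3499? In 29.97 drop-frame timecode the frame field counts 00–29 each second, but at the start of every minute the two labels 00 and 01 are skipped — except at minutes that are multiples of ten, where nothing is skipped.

Each 10-minute DF block holds 10 × 60 × 30 − 9 × 2 = 17982 frames. 3499 ÷ 17982 → 0 full blocks, remainder 3499.
Within the partial block the first minute is 1800 frames and each further minute 1798, so 1 further minute boundary passed. Total skipped labels = 18 × 0 + 2 × 1 = 2.
Non-drop label index = 3499 + 2 = 3501; at 30 labels/s that is 00:01:56:21, i.e. DF 00:01:56;21.

00:01:56;21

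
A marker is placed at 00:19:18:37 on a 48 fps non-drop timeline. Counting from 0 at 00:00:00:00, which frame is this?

55621

Total seconds to the label: (0 × 3600 + 19 × 60 + 18) = 1158.
Frame index = 1158 × 48 + 37 = 55621.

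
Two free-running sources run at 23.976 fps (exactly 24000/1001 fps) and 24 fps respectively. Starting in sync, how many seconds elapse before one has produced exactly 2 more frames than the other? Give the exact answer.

1001/12 seconds

The gap grows by |24 − 24000/1001| = 24/1001 frames per second.
Time for a 2-frame gap: 2 ÷ (24/1001) = 1001/12 s.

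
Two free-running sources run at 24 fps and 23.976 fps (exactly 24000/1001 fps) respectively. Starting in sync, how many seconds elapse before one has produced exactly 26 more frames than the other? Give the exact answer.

13013/12 seconds

The gap grows by |24000/1001 − 24| = 24/1001 frames per second.
Time for a 26-frame gap: 26 ÷ (24/1001) = 13013/12 s.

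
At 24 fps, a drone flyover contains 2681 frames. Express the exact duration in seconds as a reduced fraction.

Running time = 2681 ÷ (24) = 2681 × 1/24 = 2681/24 s.

2681/24 seconds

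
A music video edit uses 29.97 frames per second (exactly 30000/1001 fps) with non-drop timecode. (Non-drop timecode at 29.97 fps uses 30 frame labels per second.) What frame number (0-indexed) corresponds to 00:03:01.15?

5445

Total seconds to the label: (0 × 3600 + 3 × 60 + 1) = 181.
Frame index = 181 × 30 + 15 = 5445.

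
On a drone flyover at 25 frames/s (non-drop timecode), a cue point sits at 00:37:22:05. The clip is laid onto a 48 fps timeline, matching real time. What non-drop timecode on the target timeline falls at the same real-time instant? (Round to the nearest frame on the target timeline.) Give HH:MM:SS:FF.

Source frame index: (0×3600 + 37×60 + 22) × 25 + 5 = 56055.
Real time: 56055 / (25) = 11211/5 s.
Target frame: (11211/5) × (48) = 538128/5 ≈ 107625.600 → 107626.
At 48 labels/s: frame 107626 → 00:37:22:10.

00:37:22:10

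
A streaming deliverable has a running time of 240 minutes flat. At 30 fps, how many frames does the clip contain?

432000 frames

240 min = 14400 s.
Frames = 14400 × 30 = 432000.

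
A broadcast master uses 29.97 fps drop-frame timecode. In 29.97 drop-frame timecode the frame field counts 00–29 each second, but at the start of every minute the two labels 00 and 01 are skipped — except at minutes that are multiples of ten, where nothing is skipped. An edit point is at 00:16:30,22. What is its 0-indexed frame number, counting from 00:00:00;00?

Complete 10-minute blocks: 1, each 17982 frames → 17982.
Remaining 6 whole minutes in the current block: 1800 + 5 × 1798 = 10790 frames.
Within the current minute: 30 × 30 + 22 − 2 = 920 (labels ;00/;01 skipped at this minute). Total = 17982 + 10790 + 920 = 29692.

29692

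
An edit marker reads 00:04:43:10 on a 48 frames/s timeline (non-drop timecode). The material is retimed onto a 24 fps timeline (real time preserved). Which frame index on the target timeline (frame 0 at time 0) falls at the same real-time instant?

Source frame index: (0×3600 + 4×60 + 43) × 48 + 10 = 13594.
Real time: 13594 / (48) = 6797/24 s.
Target frame: (6797/24) × (24) = 6797.

frame 6797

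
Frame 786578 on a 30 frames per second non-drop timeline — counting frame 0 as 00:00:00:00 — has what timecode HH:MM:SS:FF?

07:16:59:08

786578 ÷ 30 = 26219 full seconds, remainder 8 frames.
26219 s = 7 h 16 min 59 s.
Timecode: 07:16:59:08.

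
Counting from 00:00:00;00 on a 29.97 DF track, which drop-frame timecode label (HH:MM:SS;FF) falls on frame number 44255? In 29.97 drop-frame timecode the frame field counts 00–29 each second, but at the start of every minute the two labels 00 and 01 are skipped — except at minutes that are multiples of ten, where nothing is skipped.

Ten DF minutes hold 17982 frames, so frame 44255 lies in block 2 (frames 35964–53945) with 8291 frames into that block.
The block's first minute is 1800 frames and the rest 1798 each; 8291 frames reaches minute 4, so 2 × 18 + 4 × 2 = 44 labels have been skipped so far.
Adding those back, label number 44255 + 44 = 44299 at 30 labels/s is 1476 s + 19 f = 0 h 24 min 36 s frame 19, i.e. 00:24:36;19.

00:24:36;19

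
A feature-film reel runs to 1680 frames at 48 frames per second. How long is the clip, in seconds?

Running time = 1680 / (48) = 35 s.

35 seconds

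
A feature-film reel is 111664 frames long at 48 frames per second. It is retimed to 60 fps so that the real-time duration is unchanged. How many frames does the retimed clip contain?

139580 frames

Target frames = source frames × (target rate / source rate) = 111664 × (60)/(48) = 111664 × 5/4 = 139580.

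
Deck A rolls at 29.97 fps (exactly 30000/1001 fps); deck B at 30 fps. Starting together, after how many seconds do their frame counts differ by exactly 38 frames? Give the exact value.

19019/15 seconds

The gap grows by |30 − 30000/1001| = 30/1001 frames per second.
Time for a 38-frame gap: 38 ÷ (30/1001) = 19019/15 s.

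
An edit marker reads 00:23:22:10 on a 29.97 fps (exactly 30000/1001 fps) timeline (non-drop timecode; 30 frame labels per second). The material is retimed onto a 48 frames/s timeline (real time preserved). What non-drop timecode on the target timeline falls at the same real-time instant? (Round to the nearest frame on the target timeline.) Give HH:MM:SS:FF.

Source frame index: (0×3600 + 23×60 + 22) × 30 + 10 = 42070.
Real time: 42070 / (30000/1001) = 4211207/3000 s.
Target frame: (4211207/3000) × (48) = 8422414/125 ≈ 67379.312 → 67379.
At 48 labels/s: frame 67379 → 00:23:23:35.

00:23:23:35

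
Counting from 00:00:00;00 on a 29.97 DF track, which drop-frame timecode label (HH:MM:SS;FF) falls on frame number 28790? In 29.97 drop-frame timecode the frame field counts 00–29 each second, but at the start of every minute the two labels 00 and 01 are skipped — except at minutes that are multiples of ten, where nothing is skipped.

00:16:00;20

Ten DF minutes hold 17982 frames, so frame 28790 lies in block 1 (frames 17982–35963) with 10808 frames into that block.
The block's first minute is 1800 frames and the rest 1798 each; 10808 frames reaches minute 6, so 1 × 18 + 6 × 2 = 30 labels have been skipped so far.
Adding those back, label number 28790 + 30 = 28820 at 30 labels/s is 960 s + 20 f = 0 h 16 min 0 s frame 20, i.e. 00:16:00;20.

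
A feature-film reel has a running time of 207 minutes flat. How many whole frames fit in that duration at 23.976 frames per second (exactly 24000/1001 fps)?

207 min = 12420 s.
Frames = 12420 × 24000/1001 = 298080000/1001 ≈ 297782.2178.
Complete frames: 297782.

297782 frames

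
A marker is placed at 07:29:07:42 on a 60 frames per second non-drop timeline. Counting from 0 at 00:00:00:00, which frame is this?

Total seconds to the label: (7 × 3600 + 29 × 60 + 7) = 26947.
Frame index = 26947 × 60 + 42 = 1616862.

1616862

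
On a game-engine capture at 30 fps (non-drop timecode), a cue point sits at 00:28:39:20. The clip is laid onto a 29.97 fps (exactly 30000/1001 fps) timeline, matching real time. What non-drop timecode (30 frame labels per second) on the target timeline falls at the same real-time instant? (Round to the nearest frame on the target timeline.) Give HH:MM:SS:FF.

Source frame index: (0×3600 + 28×60 + 39) × 30 + 20 = 51590.
Real time: 51590 / (30) = 5159/3 s.
Target frame: (5159/3) × (30000/1001) = 670000/13 ≈ 51538.462 → 51538.
At 30 labels/s: frame 51538 → 00:28:37:28.

00:28:37:28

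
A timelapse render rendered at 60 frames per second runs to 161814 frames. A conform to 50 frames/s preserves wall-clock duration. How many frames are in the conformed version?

134845 frames

Frames at target rate = 161814 × (50) / (60) = 134845.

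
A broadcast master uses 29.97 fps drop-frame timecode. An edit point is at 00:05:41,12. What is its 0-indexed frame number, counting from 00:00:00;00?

10232

As if non-drop at 30 labels/s: (0 × 3600 + 5 × 60 + 41) × 30 + 12 = 10242.
Minute boundaries passed: 5; those not divisible by 10: 5 − 0 = 5; dropped labels = 2 × 5 = 10.
Actual frame index = 10242 − 10 = 10232.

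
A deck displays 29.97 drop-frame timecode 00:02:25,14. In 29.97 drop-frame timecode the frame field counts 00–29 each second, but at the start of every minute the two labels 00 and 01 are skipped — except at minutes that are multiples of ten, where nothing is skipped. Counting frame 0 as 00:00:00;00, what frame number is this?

Complete 10-minute blocks: 0, each 17982 frames → 0.
Remaining 2 whole minutes in the current block: 1800 + 1 × 1798 = 3598 frames.
Within the current minute: 25 × 30 + 14 − 2 = 762 (labels ;00/;01 skipped at this minute). Total = 0 + 3598 + 762 = 4360.

4360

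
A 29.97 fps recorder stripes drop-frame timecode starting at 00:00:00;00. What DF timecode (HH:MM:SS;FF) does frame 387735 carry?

03:35:37;13

Each 10-minute DF block holds 10 × 60 × 30 − 9 × 2 = 17982 frames. 387735 ÷ 17982 → 21 full blocks, remainder 10113.
Within the partial block the first minute is 1800 frames and each further minute 1798, so 5 further minute boundaries passed. Total skipped labels = 18 × 21 + 2 × 5 = 388.
Non-drop label index = 387735 + 388 = 388123; at 30 labels/s that is 03:35:37:13, i.e. DF 03:35:37;13.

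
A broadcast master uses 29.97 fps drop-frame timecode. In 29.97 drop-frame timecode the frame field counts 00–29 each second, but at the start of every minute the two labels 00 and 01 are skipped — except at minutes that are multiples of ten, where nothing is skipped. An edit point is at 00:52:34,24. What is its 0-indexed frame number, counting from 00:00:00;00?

Complete 10-minute blocks: 5, each 17982 frames → 89910.
Remaining 2 whole minutes in the current block: 1800 + 1 × 1798 = 3598 frames.
Within the current minute: 34 × 30 + 24 − 2 = 1042 (labels ;00/;01 skipped at this minute). Total = 89910 + 3598 + 1042 = 94550.

94550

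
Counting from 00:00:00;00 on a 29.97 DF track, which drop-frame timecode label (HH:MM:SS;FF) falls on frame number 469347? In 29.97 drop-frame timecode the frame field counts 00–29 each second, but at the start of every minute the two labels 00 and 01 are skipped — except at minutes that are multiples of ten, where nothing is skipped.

04:21:00;17

Ten DF minutes hold 17982 frames, so frame 469347 lies in block 26 (frames 467532–485513) with 1815 frames into that block.
The block's first minute is 1800 frames and the rest 1798 each; 1815 frames reaches minute 1, so 26 × 18 + 1 × 2 = 470 labels have been skipped so far.
Adding those back, label number 469347 + 470 = 469817 at 30 labels/s is 15660 s + 17 f = 4 h 21 min 0 s frame 17, i.e. 04:21:00;17.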